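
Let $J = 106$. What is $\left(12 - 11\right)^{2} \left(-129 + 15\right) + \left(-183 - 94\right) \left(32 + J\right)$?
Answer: $-38340$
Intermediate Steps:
$\left(12 - 11\right)^{2} \left(-129 + 15\right) + \left(-183 - 94\right) \left(32 + J\right) = \left(12 - 11\right)^{2} \left(-129 + 15\right) + \left(-183 - 94\right) \left(32 + 106\right) = 1^{2} \left(-114\right) - 38226 = 1 \left(-114\right) - 38226 = -114 - 38226 = -38340$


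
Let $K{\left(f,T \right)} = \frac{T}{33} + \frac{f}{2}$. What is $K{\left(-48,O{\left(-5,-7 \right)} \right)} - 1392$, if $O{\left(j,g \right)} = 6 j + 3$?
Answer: $- \frac{15585}{11} \approx -1416.8$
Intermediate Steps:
$O{\left(j,g \right)} = 3 + 6 j$
$K{\left(f,T \right)} = \frac{f}{2} + \frac{T}{33}$ ($K{\left(f,T \right)} = T \frac{1}{33} + f \frac{1}{2} = \frac{T}{33} + \frac{f}{2} = \frac{f}{2} + \frac{T}{33}$)
$K{\left(-48,O{\left(-5,-7 \right)} \right)} - 1392 = \left(\frac{1}{2} \left(-48\right) + \frac{3 + 6 \left(-5\right)}{33}\right) - 1392 = \left(-24 + \frac{3 - 30}{33}\right) - 1392 = \left(-24 + \frac{1}{33} \left(-27\right)\right) - 1392 = \left(-24 - \frac{9}{11}\right) - 1392 = - \frac{273}{11} - 1392 = - \frac{15585}{11}$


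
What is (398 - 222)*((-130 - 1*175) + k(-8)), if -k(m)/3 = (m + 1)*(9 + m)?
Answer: -49984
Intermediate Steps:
k(m) = -3*(1 + m)*(9 + m) (k(m) = -3*(m + 1)*(9 + m) = -3*(1 + m)*(9 + m))
(398 - 222)*((-130 - 1*175) + k(-8)) = (398 - 222)*((-130 - 1*175) + (-27 - 30*(-8) - 3*(-8)²)) = 176*((-130 - 175) + (-27 + 240 - 3*64)) = 176*(-305 + (-27 + 240 - 192)) = 176*(-305 + 21) = 176*(-284) = -49984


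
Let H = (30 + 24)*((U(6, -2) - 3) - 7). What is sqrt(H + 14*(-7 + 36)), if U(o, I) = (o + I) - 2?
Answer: I*sqrt(26) ≈ 5.099*I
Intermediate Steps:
U(o, I) = -2 + I + o (U(o, I) = (I + o) - 2 = -2 + I + o)
H = -432 (H = (30 + 24)*(((-2 - 2 + 6) - 3) - 7) = 54*((2 - 3) - 7) = 54*(-1 - 7) = 54*(-8) = -432)
sqrt(H + 14*(-7 + 36)) = sqrt(-432 + 14*(-7 + 36)) = sqrt(-432 + 14*29) = sqrt(-432 + 406) = sqrt(-26) = I*sqrt(26)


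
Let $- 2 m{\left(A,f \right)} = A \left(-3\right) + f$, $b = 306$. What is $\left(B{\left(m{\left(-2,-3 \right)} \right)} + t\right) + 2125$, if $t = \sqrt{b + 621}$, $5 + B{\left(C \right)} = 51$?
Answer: $2171 + 3 \sqrt{103} \approx 2201.4$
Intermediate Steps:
$m{\left(A,f \right)} = - \frac{f}{2} + \frac{3 A}{2}$ ($m{\left(A,f \right)} = - \frac{A \left(-3\right) + f}{2} = - \frac{- 3 A + f}{2} = - \frac{f - 3 A}{2} = - \frac{f}{2} + \frac{3 A}{2}$)
$B{\left(C \right)} = 46$ ($B{\left(C \right)} = -5 + 51 = 46$)
$t = 3 \sqrt{103}$ ($t = \sqrt{306 + 621} = \sqrt{927} = 3 \sqrt{103} \approx 30.447$)
$\left(B{\left(m{\left(-2,-3 \right)} \right)} + t\right) + 2125 = \left(46 + 3 \sqrt{103}\right) + 2125 = 2171 + 3 \sqrt{103}$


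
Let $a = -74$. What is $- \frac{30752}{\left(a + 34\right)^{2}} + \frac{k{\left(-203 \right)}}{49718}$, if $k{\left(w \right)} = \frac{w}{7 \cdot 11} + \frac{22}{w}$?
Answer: $- \frac{26672702246}{1387753675} \approx -19.22$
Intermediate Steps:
$k{\left(w \right)} = \frac{22}{w} + \frac{w}{77}$ ($k{\left(w \right)} = \frac{w}{77} + \frac{22}{w} = \frac{22}{w} + \frac{w}{77}$)
$- \frac{30752}{\left(a + 34\right)^{2}} + \frac{k{\left(-203 \right)}}{49718} = - \frac{30752}{\left(-74 + 34\right)^{2}} + \frac{\frac{22}{-203} + \frac{1}{77} \left(-203\right)}{49718} = - \frac{30752}{\left(-40\right)^{2}} + \left(22 \left(- \frac{1}{203}\right) - \frac{29}{11}\right) \frac{1}{49718} = - \frac{30752}{1600} + \left(- \frac{22}{203} - \frac{29}{11}\right) \frac{1}{49718} = \left(-30752\right) \frac{1}{1600} - \frac{6129}{111020294} = - \frac{961}{50} - \frac{6129}{111020294} = - \frac{26672702246}{1387753675}$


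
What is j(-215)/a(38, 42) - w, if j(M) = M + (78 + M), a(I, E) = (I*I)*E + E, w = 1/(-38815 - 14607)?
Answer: -9371927/1621090590 ≈ -0.0057812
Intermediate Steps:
w = -1/53422 (w = 1/(-53422) = -1/53422 ≈ -1.8719e-5)
a(I, E) = E + E*I² (a(I, E) = I²*E + E = E*I² + E = E + E*I²)
j(M) = 78 + 2*M
j(-215)/a(38, 42) - w = (78 + 2*(-215))/((42*(1 + 38²))) - 1*(-1/53422) = (78 - 430)/((42*(1 + 1444))) + 1/53422 = -352/(42*1445) + 1/53422 = -352/60690 + 1/53422 = -352*1/60690 + 1/53422 = -176/30345 + 1/53422 = -9371927/1621090590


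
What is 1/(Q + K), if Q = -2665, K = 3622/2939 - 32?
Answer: -2939/7922861 ≈ -0.00037095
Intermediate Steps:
K = -90426/2939 (K = 3622*(1/2939) - 32 = 3622/2939 - 32 = -90426/2939 ≈ -30.768)
1/(Q + K) = 1/(-2665 - 90426/2939) = 1/(-7922861/2939) = -2939/7922861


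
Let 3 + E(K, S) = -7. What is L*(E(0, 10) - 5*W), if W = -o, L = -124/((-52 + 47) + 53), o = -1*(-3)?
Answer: -155/12 ≈ -12.917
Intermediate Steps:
o = 3
E(K, S) = -10 (E(K, S) = -3 - 7 = -10)
L = -31/12 (L = -124/(-5 + 53) = -124/48 = -1*31/12 = -31/12 ≈ -2.5833)
W = -3 (W = -1*3 = -3)
L*(E(0, 10) - 5*W) = -31*(-10 - 5*(-3))/12 = -31*(-10 + 15)/12 = -31/12*5 = -155/12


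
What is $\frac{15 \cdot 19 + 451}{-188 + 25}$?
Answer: $- \frac{736}{163} \approx -4.5153$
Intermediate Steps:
$\frac{15 \cdot 19 + 451}{-188 + 25} = \frac{285 + 451}{-163} = 736 \left(- \frac{1}{163}\right) = - \frac{736}{163}$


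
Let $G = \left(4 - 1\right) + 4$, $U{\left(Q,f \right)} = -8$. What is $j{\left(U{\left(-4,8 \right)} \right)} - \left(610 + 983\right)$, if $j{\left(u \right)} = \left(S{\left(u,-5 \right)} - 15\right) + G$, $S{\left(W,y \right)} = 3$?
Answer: $-1598$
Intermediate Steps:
$G = 7$ ($G = 3 + 4 = 7$)
$j{\left(u \right)} = -5$ ($j{\left(u \right)} = \left(3 - 15\right) + 7 = -12 + 7 = -5$)
$j{\left(U{\left(-4,8 \right)} \right)} - \left(610 + 983\right) = -5 - \left(610 + 983\right) = -5 - 1593 = -1598$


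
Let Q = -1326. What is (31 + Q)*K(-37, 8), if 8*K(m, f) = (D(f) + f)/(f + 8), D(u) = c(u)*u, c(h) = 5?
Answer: -3885/8 ≈ -485.63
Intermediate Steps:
D(u) = 5*u
K(m, f) = 3*f/(4*(8 + f)) (K(m, f) = ((5*f + f)/(f + 8))/8 = ((6*f)/(8 + f))/8 = (6*f/(8 + f))/8 = 3*f/(4*(8 + f)))
(31 + Q)*K(-37, 8) = (31 - 1326)*((¾)*8/(8 + 8)) = -3885*8/(4*16) = -1295*3/8 = -3885/8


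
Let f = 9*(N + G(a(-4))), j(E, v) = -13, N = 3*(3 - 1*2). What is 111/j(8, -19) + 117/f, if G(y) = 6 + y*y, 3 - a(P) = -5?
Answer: -7934/949 ≈ -8.3604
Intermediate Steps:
N = 3 (N = 3*(3 - 2) = 3*1 = 3)
a(P) = 8 (a(P) = 3 - 1*(-5) = 3 + 5 = 8)
G(y) = 6 + y²
f = 657 (f = 9*(3 + (6 + 8²)) = 9*(3 + (6 + 64)) = 9*(3 + 70) = 9*73 = 657)
111/j(8, -19) + 117/f = 111/(-13) + 117/657 = 111*(-1/13) + 117*(1/657) = -111/13 + 13/73 = -7934/949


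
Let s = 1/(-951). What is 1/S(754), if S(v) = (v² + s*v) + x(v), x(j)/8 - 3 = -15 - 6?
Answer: 951/540521018 ≈ 1.7594e-6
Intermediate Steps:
x(j) = -144 (x(j) = 24 + 8*(-15 - 6) = 24 + 8*(-21) = 24 - 168 = -144)
s = -1/951 ≈ -0.0010515
S(v) = -144 + v² - v/951 (S(v) = (v² - v/951) - 144 = -144 + v² - v/951)
1/S(754) = 1/(-144 + 754² - 1/951*754) = 1/(-144 + 568516 - 754/951) = 1/(540521018/951) = 951/540521018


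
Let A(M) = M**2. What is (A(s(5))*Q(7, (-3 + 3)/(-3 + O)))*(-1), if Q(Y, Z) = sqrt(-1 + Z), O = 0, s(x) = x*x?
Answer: -625*I ≈ -625.0*I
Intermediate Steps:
s(x) = x**2
(A(s(5))*Q(7, (-3 + 3)/(-3 + O)))*(-1) = ((5**2)**2*sqrt(-1 + (-3 + 3)/(-3 + 0)))*(-1) = (25**2*sqrt(-1 + 0/(-3)))*(-1) = (625*sqrt(-1 + 0*(-1/3)))*(-1) = (625*sqrt(-1 + 0))*(-1) = (625*sqrt(-1))*(-1) = (625*I)*(-1) = -625*I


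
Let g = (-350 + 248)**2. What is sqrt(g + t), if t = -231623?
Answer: I*sqrt(221219) ≈ 470.34*I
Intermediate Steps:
g = 10404 (g = (-102)**2 = 10404)
sqrt(g + t) = sqrt(10404 - 231623) = sqrt(-221219) = I*sqrt(221219)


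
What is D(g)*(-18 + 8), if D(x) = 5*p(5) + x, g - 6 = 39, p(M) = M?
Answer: -700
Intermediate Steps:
g = 45 (g = 6 + 39 = 45)
D(x) = 25 + x (D(x) = 5*5 + x = 25 + x)
D(g)*(-18 + 8) = (25 + 45)*(-18 + 8) = 70*(-10) = -700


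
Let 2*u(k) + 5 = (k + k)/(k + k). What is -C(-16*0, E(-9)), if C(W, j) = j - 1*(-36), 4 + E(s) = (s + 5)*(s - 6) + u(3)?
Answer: -90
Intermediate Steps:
u(k) = -2 (u(k) = -5/2 + ((k + k)/(k + k))/2 = -5/2 + ((2*k)/((2*k)))/2 = -5/2 + ((2*k)*(1/(2*k)))/2 = -5/2 + (1/2)*1 = -5/2 + 1/2 = -2)
E(s) = -6 + (-6 + s)*(5 + s) (E(s) = -4 + ((s + 5)*(s - 6) - 2) = -4 + ((5 + s)*(-6 + s) - 2) = -4 + ((-6 + s)*(5 + s) - 2) = -4 + (-2 + (-6 + s)*(5 + s)) = -6 + (-6 + s)*(5 + s))
C(W, j) = 36 + j (C(W, j) = j + 36 = 36 + j)
-C(-16*0, E(-9)) = -(36 + (-36 + (-9)**2 - 1*(-9))) = -(36 + (-36 + 81 + 9)) = -(36 + 54) = -1*90 = -90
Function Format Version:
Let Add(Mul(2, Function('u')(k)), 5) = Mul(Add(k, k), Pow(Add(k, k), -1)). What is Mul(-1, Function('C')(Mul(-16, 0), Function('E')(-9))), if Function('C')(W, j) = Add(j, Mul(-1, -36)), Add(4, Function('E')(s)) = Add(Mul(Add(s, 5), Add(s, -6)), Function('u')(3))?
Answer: -90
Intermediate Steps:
Function('u')(k) = -2 (Function('u')(k) = Add(Rational(-5, 2), Mul(Rational(1, 2), Mul(Add(k, k), Pow(Add(k, k), -1)))) = Add(Rational(-5, 2), Mul(Rational(1, 2), Mul(Mul(2, k), Pow(Mul(2, k), -1)))) = Add(Rational(-5, 2), Mul(Rational(1, 2), Mul(Mul(2, k), Mul(Rational(1, 2), Pow(k, -1))))) = Add(Rational(-5, 2), Mul(Rational(1, 2), 1)) = Add(Rational(-5, 2), Rational(1, 2)) = -2)
Function('E')(s) = Add(-6, Mul(Add(-6, s), Add(5, s))) (Function('E')(s) = Add(-4, Add(Mul(Add(s, 5), Add(s, -6)), -2)) = Add(-4, Add(Mul(Add(5, s), Add(-6, s)), -2)) = Add(-4, Add(Mul(Add(-6, s), Add(5, s)), -2)) = Add(-4, Add(-2, Mul(Add(-6, s), Add(5, s)))) = Add(-6, Mul(Add(-6, s), Add(5, s))))
Function('C')(W, j) = Add(36, j) (Function('C')(W, j) = Add(j, 36) = Add(36, j))
Mul(-1, Function('C')(Mul(-16, 0), Function('E')(-9))) = Mul(-1, Add(36, Add(-36, Pow(-9, 2), Mul(-1, -9)))) = Mul(-1, Add(36, Add(-36, 81, 9))) = Mul(-1, Add(36, 54)) = Mul(-1, 90) = -90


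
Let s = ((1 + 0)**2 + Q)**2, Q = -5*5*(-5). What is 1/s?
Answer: 1/15876 ≈ 6.2988e-5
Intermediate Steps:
Q = 125 (Q = -25*(-5) = 125)
s = 15876 (s = ((1 + 0)**2 + 125)**2 = (1**2 + 125)**2 = (1 + 125)**2 = 126**2 = 15876)
1/s = 1/15876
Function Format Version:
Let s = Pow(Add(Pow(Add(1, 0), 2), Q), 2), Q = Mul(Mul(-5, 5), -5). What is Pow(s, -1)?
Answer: Rational(1, 15876) ≈ 6.2988e-5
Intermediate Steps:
Q = 125 (Q = Mul(-25, -5) = 125)
s = 15876 (s = Pow(Add(Pow(Add(1, 0), 2), 125), 2) = Pow(Add(Pow(1, 2), 125), 2) = Pow(Add(1, 125), 2) = Pow(126, 2) = 15876)
Pow(s, -1) = Pow(15876, -1) = Rational(1, 15876)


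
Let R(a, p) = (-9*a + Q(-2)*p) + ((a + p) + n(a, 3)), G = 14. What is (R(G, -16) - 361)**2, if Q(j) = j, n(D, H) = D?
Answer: 196249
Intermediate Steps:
R(a, p) = -p - 7*a (R(a, p) = (-9*a - 2*p) + ((a + p) + a) = (-9*a - 2*p) + (p + 2*a) = -p - 7*a)
(R(G, -16) - 361)**2 = ((-1*(-16) - 7*14) - 361)**2 = ((16 - 98) - 361)**2 = (-82 - 361)**2 = (-443)**2 = 196249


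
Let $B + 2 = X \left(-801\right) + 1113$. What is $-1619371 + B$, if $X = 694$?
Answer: $-2174154$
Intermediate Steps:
$B = -554783$ ($B = -2 + \left(694 \left(-801\right) + 1113\right) = -2 + \left(-555894 + 1113\right) = -2 - 554781 = -554783$)
$-1619371 + B = -1619371 - 554783 = -2174154$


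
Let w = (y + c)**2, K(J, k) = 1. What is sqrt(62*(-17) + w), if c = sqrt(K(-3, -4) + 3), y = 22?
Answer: I*sqrt(478) ≈ 21.863*I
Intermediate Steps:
c = 2 (c = sqrt(1 + 3) = sqrt(4) = 2)
w = 576 (w = (22 + 2)**2 = 24**2 = 576)
sqrt(62*(-17) + w) = sqrt(62*(-17) + 576) = sqrt(-1054 + 576) = sqrt(-478) = I*sqrt(478)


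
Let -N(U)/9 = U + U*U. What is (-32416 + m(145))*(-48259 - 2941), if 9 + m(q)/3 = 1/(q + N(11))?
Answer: 1732508262400/1043 ≈ 1.6611e+9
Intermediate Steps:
N(U) = -9*U - 9*U**2 (N(U) = -9*(U + U*U) = -9*(U + U**2) = -9*U - 9*U**2)
m(q) = -27 + 3/(-1188 + q) (m(q) = -27 + 3/(q - 9*11*(1 + 11)) = -27 + 3/(q - 9*11*12) = -27 + 3/(q - 1188) = -27 + 3/(-1188 + q))
(-32416 + m(145))*(-48259 - 2941) = (-32416 + 3*(10693 - 9*145)/(-1188 + 145))*(-48259 - 2941) = (-32416 + 3*(10693 - 1305)/(-1043))*(-51200) = (-32416 + 3*(-1/1043)*9388)*(-51200) = (-32416 - 28164/1043)*(-51200) = -33838052/1043*(-51200) = 1732508262400/1043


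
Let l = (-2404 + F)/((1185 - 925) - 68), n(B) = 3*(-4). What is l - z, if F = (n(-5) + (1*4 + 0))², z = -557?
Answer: 8717/16 ≈ 544.81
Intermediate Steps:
n(B) = -12
F = 64 (F = (-12 + (1*4 + 0))² = (-12 + (4 + 0))² = (-12 + 4)² = (-8)² = 64)
l = -195/16 (l = (-2404 + 64)/((1185 - 925) - 68) = -2340/(260 - 68) = -2340/192 = -2340*1/192 = -195/16 ≈ -12.188)
l - z = -195/16 - 1*(-557) = -195/16 + 557 = 8717/16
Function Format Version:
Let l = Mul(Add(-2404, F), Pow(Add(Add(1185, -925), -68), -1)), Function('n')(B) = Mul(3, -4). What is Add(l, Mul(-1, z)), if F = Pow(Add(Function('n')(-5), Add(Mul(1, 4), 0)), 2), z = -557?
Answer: Rational(8717, 16) ≈ 544.81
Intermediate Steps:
Function('n')(B) = -12
F = 64 (F = Pow(Add(-12, Add(Mul(1, 4), 0)), 2) = Pow(Add(-12, Add(4, 0)), 2) = Pow(Add(-12, 4), 2) = Pow(-8, 2) = 64)
l = Rational(-195, 16) (l = Mul(Add(-2404, 64), Pow(Add(Add(1185, -925), -68), -1)) = Mul(-2340, Pow(Add(260, -68), -1)) = Mul(-2340, Pow(192, -1)) = Mul(-2340, Rational(1, 192)) = Rational(-195, 16) ≈ -12.188)
Add(l, Mul(-1, z)) = Add(Rational(-195, 16), Mul(-1, -557)) = Add(Rational(-195, 16), 557) = Rational(8717, 16)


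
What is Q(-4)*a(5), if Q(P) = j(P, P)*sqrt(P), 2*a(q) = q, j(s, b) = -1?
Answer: -5*I ≈ -5.0*I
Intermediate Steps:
a(q) = q/2
Q(P) = -sqrt(P)
Q(-4)*a(5) = (-sqrt(-4))*((1/2)*5) = -2*I*(5/2) = -5*I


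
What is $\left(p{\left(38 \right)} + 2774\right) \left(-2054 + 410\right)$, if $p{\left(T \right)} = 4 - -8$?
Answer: $-4580184$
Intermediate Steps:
$p{\left(T \right)} = 12$ ($p{\left(T \right)} = 4 + 8 = 12$)
$\left(p{\left(38 \right)} + 2774\right) \left(-2054 + 410\right) = \left(12 + 2774\right) \left(-2054 + 410\right) = 2786 \left(-1644\right) = -4580184$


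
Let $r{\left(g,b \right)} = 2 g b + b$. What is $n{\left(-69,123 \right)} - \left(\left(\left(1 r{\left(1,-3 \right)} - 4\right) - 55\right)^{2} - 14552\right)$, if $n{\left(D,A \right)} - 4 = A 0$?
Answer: $9932$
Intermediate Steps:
$r{\left(g,b \right)} = b + 2 b g$ ($r{\left(g,b \right)} = 2 b g + b = b + 2 b g$)
$n{\left(D,A \right)} = 4$ ($n{\left(D,A \right)} = 4 + A 0 = 4 + 0 = 4$)
$n{\left(-69,123 \right)} - \left(\left(\left(1 r{\left(1,-3 \right)} - 4\right) - 55\right)^{2} - 14552\right) = 4 - \left(\left(\left(1 \left(- 3 \left(1 + 2 \cdot 1\right)\right) - 4\right) - 55\right)^{2} - 14552\right) = 4 - \left(\left(\left(1 \left(- 3 \left(1 + 2\right)\right) - 4\right) - 55\right)^{2} - 14552\right) = 4 - \left(\left(\left(1 \left(\left(-3\right) 3\right) - 4\right) - 55\right)^{2} - 14552\right) = 4 - \left(\left(\left(1 \left(-9\right) - 4\right) - 55\right)^{2} - 14552\right) = 4 - \left(\left(\left(-9 - 4\right) - 55\right)^{2} - 14552\right) = 4 - \left(\left(-13 - 55\right)^{2} - 14552\right) = 4 - \left(\left(-68\right)^{2} - 14552\right) = 4 - \left(4624 - 14552\right) = 4 - -9928 = 4 + 9928 = 9932$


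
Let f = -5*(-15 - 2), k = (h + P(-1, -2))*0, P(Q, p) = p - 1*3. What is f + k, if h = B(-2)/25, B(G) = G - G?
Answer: 85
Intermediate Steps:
B(G) = 0
P(Q, p) = -3 + p (P(Q, p) = p - 3 = -3 + p)
h = 0 (h = 0/25 = 0*(1/25) = 0)
k = 0 (k = (0 + (-3 - 2))*0 = (0 - 5)*0 = -5*0 = 0)
f = 85 (f = -5*(-17) = 85)
f + k = 85 + 0 = 85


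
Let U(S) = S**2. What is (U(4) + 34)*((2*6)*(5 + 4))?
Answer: 5400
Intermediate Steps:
(U(4) + 34)*((2*6)*(5 + 4)) = (4**2 + 34)*((2*6)*(5 + 4)) = (16 + 34)*(12*9) = 50*108 = 5400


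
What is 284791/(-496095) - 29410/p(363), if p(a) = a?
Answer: -1632614787/20009165 ≈ -81.593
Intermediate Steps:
284791/(-496095) - 29410/p(363) = 284791/(-496095) - 29410/363 = 284791*(-1/496095) - 29410*1/363 = -284791/496095 - 29410/363 = -1632614787/20009165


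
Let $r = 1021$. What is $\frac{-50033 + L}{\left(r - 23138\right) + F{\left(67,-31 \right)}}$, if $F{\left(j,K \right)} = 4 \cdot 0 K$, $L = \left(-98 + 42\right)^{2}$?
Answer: $\frac{46897}{22117} \approx 2.1204$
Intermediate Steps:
$L = 3136$ ($L = \left(-56\right)^{2} = 3136$)
$F{\left(j,K \right)} = 0$ ($F{\left(j,K \right)} = 0 K = 0$)
$\frac{-50033 + L}{\left(r - 23138\right) + F{\left(67,-31 \right)}} = \frac{-50033 + 3136}{\left(1021 - 23138\right) + 0} = - \frac{46897}{\left(1021 - 23138\right) + 0} = - \frac{46897}{-22117 + 0} = - \frac{46897}{-22117} = \left(-46897\right) \left(- \frac{1}{22117}\right) = \frac{46897}{22117}$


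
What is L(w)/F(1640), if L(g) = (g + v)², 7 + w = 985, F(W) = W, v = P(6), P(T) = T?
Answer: 2952/5 ≈ 590.40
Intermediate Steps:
v = 6
w = 978 (w = -7 + 985 = 978)
L(g) = (6 + g)² (L(g) = (g + 6)² = (6 + g)²)
L(w)/F(1640) = (6 + 978)²/1640 = 984²*(1/1640) = 968256*(1/1640) = 2952/5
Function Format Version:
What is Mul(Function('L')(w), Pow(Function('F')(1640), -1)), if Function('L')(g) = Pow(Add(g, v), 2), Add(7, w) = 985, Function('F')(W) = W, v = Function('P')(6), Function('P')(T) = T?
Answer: Rational(2952, 5) ≈ 590.40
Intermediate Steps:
v = 6
w = 978 (w = Add(-7, 985) = 978)
Function('L')(g) = Pow(Add(6, g), 2) (Function('L')(g) = Pow(Add(g, 6), 2) = Pow(Add(6, g), 2))
Mul(Function('L')(w), Pow(Function('F')(1640), -1)) = Mul(Pow(Add(6, 978), 2), Pow(1640, -1)) = Mul(Pow(984, 2), Rational(1, 1640)) = Mul(968256, Rational(1, 1640)) = Rational(2952, 5)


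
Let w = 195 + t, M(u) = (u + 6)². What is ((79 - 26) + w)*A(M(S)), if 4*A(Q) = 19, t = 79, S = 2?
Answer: 6213/4 ≈ 1553.3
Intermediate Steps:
M(u) = (6 + u)²
A(Q) = 19/4 (A(Q) = (¼)*19 = 19/4)
w = 274 (w = 195 + 79 = 274)
((79 - 26) + w)*A(M(S)) = ((79 - 26) + 274)*(19/4) = (53 + 274)*(19/4) = 327*(19/4) = 6213/4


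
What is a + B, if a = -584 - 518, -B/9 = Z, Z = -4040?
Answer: 35258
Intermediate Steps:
B = 36360 (B = -9*(-4040) = 36360)
a = -1102
a + B = -1102 + 36360 = 35258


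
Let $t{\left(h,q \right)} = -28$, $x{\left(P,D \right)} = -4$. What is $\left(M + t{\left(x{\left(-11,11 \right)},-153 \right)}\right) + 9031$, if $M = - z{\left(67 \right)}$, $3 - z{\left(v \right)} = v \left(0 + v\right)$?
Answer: $13489$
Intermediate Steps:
$z{\left(v \right)} = 3 - v^{2}$ ($z{\left(v \right)} = 3 - v \left(0 + v\right) = 3 - v v = 3 - v^{2}$)
$M = 4486$ ($M = - (3 - 67^{2}) = - (3 - 4489) = \left(-1\right) \left(-4486\right) = 4486$)
$\left(M + t{\left(x{\left(-11,11 \right)},-153 \right)}\right) + 9031 = \left(4486 - 28\right) + 9031 = 4458 + 9031 = 13489$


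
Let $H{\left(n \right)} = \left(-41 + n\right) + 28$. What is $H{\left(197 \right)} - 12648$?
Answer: $-12464$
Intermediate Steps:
$H{\left(n \right)} = -13 + n$
$H{\left(197 \right)} - 12648 = \left(-13 + 197\right) - 12648 = 184 - 12648 = -12464$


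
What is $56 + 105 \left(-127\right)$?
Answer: $-13279$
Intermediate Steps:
$56 + 105 \left(-127\right) = 56 - 13335 = -13279$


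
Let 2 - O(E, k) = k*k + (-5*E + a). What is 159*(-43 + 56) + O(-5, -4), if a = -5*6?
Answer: 2058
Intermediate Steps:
a = -30
O(E, k) = 32 - k² + 5*E (O(E, k) = 2 - (k*k + (-5*E - 30)) = 2 - (k² + (-30 - 5*E)) = 2 - (-30 + k² - 5*E) = 2 + (30 - k² + 5*E) = 32 - k² + 5*E)
159*(-43 + 56) + O(-5, -4) = 159*(-43 + 56) + (32 - 1*(-4)² + 5*(-5)) = 159*13 + (32 - 1*16 - 25) = 2067 + (32 - 16 - 25) = 2067 - 9 = 2058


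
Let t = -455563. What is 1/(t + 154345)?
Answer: -1/301218 ≈ -3.3199e-6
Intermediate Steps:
1/(t + 154345) = 1/(-455563 + 154345) = 1/(-301218) = -1/301218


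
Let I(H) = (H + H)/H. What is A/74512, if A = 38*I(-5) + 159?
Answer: 235/74512 ≈ 0.0031539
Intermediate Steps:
I(H) = 2 (I(H) = (2*H)/H = 2)
A = 235 (A = 38*2 + 159 = 76 + 159 = 235)
A/74512 = 235/74512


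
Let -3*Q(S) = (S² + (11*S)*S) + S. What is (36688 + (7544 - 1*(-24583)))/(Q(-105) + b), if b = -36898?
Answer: -68815/80963 ≈ -0.84996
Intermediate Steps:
Q(S) = -4*S² - S/3 (Q(S) = -((S² + (11*S)*S) + S)/3 = -((S² + 11*S²) + S)/3 = -(12*S² + S)/3 = -(S + 12*S²)/3 = -4*S² - S/3)
(36688 + (7544 - 1*(-24583)))/(Q(-105) + b) = (36688 + (7544 - 1*(-24583)))/(-⅓*(-105)*(1 + 12*(-105)) - 36898) = (36688 + (7544 + 24583))/(-⅓*(-105)*(1 - 1260) - 36898) = (36688 + 32127)/(-⅓*(-105)*(-1259) - 36898) = 68815/(-44065 - 36898) = 68815/(-80963) = 68815*(-1/80963) = -68815/80963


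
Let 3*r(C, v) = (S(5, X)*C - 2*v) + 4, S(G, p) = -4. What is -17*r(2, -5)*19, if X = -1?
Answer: -646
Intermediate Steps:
r(C, v) = 4/3 - 4*C/3 - 2*v/3 (r(C, v) = ((-4*C - 2*v) + 4)/3 = (4 - 4*C - 2*v)/3 = 4/3 - 4*C/3 - 2*v/3)
-17*r(2, -5)*19 = -17*(4/3 - 4/3*2 - ⅔*(-5))*19 = -17*(4/3 - 8/3 + 10/3)*19 = -17*2*19 = -34*19 = -646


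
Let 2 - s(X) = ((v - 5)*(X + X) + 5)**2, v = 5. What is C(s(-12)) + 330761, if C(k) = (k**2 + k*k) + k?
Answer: 331796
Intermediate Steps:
s(X) = -23 (s(X) = 2 - ((5 - 5)*(X + X) + 5)**2 = 2 - (0*(2*X) + 5)**2 = 2 - (0 + 5)**2 = 2 - 1*5**2 = 2 - 1*25 = 2 - 25 = -23)
C(k) = k + 2*k**2 (C(k) = (k**2 + k**2) + k = 2*k**2 + k = k + 2*k**2)
C(s(-12)) + 330761 = -23*(1 + 2*(-23)) + 330761 = -23*(1 - 46) + 330761 = -23*(-45) + 330761 = 1035 + 330761 = 331796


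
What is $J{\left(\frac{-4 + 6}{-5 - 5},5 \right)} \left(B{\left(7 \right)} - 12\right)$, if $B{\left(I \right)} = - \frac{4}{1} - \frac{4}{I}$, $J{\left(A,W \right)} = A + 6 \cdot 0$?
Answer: $\frac{116}{35} \approx 3.3143$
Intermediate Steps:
$J{\left(A,W \right)} = A$ ($J{\left(A,W \right)} = A + 0 = A$)
$B{\left(I \right)} = -4 - \frac{4}{I}$ ($B{\left(I \right)} = \left(-4\right) 1 - \frac{4}{I} = -4 - \frac{4}{I}$)
$J{\left(\frac{-4 + 6}{-5 - 5},5 \right)} \left(B{\left(7 \right)} - 12\right) = \frac{-4 + 6}{-5 - 5} \left(\left(-4 - \frac{4}{7}\right) - 12\right) = \frac{2}{-10} \left(\left(-4 - \frac{4}{7}\right) - 12\right) = 2 \left(- \frac{1}{10}\right) \left(\left(-4 - \frac{4}{7}\right) - 12\right) = - \frac{- \frac{32}{7} - 12}{5} = \left(- \frac{1}{5}\right) \left(- \frac{116}{7}\right) = \frac{116}{35}$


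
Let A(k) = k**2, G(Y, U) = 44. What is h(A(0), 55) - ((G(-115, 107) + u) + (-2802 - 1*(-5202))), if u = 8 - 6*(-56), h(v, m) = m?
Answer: -2733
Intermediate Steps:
u = 344 (u = 8 + 336 = 344)
h(A(0), 55) - ((G(-115, 107) + u) + (-2802 - 1*(-5202))) = 55 - ((44 + 344) + (-2802 - 1*(-5202))) = 55 - (388 + (-2802 + 5202)) = 55 - (388 + 2400) = 55 - 1*2788 = 55 - 2788 = -2733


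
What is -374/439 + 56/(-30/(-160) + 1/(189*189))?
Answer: 14010556078/47051581 ≈ 297.77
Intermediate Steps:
-374/439 + 56/(-30/(-160) + 1/(189*189)) = -374*1/439 + 56/(-30*(-1/160) + (1/189)*(1/189)) = -374/439 + 56/(3/16 + 1/35721) = -374/439 + 56/(107179/571536) = -374/439 + 56*(571536/107179) = -374/439 + 32006016/107179 = 14010556078/47051581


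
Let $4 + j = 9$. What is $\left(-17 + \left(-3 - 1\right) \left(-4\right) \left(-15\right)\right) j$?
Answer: $-1285$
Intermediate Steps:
$j = 5$ ($j = -4 + 9 = 5$)
$\left(-17 + \left(-3 - 1\right) \left(-4\right) \left(-15\right)\right) j = \left(-17 + \left(-3 - 1\right) \left(-4\right) \left(-15\right)\right) 5 = \left(-17 + \left(-4\right) \left(-4\right) \left(-15\right)\right) 5 = \left(-17 + 16 \left(-15\right)\right) 5 = \left(-17 - 240\right) 5 = \left(-257\right) 5 = -1285$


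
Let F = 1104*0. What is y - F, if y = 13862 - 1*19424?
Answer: -5562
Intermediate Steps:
y = -5562 (y = 13862 - 19424 = -5562)
F = 0
y - F = -5562 - 1*0 = -5562 + 0 = -5562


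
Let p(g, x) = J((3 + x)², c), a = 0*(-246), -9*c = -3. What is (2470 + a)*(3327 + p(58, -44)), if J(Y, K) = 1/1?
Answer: 8220160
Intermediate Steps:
c = ⅓ (c = -⅑*(-3) = ⅓ ≈ 0.33333)
a = 0
J(Y, K) = 1
p(g, x) = 1
(2470 + a)*(3327 + p(58, -44)) = (2470 + 0)*(3327 + 1) = 2470*3328 = 8220160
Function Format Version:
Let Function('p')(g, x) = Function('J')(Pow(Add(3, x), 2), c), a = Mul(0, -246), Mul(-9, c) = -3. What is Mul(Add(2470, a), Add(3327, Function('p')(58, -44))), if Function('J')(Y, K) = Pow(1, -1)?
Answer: 8220160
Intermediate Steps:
c = Rational(1, 3) (c = Mul(Rational(-1, 9), -3) = Rational(1, 3) ≈ 0.33333)
a = 0
Function('J')(Y, K) = 1
Function('p')(g, x) = 1
Mul(Add(2470, a), Add(3327, Function('p')(58, -44))) = Mul(Add(2470, 0), Add(3327, 1)) = Mul(2470, 3328) = 8220160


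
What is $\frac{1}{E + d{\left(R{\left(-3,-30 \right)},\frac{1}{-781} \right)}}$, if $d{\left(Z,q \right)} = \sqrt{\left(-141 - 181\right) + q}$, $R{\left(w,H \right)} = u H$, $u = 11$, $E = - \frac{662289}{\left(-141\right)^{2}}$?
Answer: $- \frac{1142600189181}{49107463346296} - \frac{43917129 i \sqrt{196408223}}{49107463346296} \approx -0.023267 - 0.012533 i$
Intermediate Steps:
$E = - \frac{220763}{6627}$ ($E = - \frac{662289}{19881} = \left(-662289\right) \frac{1}{19881} = - \frac{220763}{6627} \approx -33.313$)
$R{\left(w,H \right)} = 11 H$
$d{\left(Z,q \right)} = \sqrt{-322 + q}$
$\frac{1}{E + d{\left(R{\left(-3,-30 \right)},\frac{1}{-781} \right)}} = \frac{1}{- \frac{220763}{6627} + \sqrt{-322 + \frac{1}{-781}}} = \frac{1}{- \frac{220763}{6627} + \sqrt{-322 - \frac{1}{781}}} = \frac{1}{- \frac{220763}{6627} + \sqrt{- \frac{251483}{781}}} = \frac{1}{- \frac{220763}{6627} + \frac{i \sqrt{196408223}}{781}}$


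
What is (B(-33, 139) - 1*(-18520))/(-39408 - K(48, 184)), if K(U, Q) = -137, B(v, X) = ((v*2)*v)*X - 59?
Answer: -321203/39271 ≈ -8.1791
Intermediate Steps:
B(v, X) = -59 + 2*X*v**2 (B(v, X) = ((2*v)*v)*X - 59 = (2*v**2)*X - 59 = 2*X*v**2 - 59 = -59 + 2*X*v**2)
(B(-33, 139) - 1*(-18520))/(-39408 - K(48, 184)) = ((-59 + 2*139*(-33)**2) - 1*(-18520))/(-39408 - 1*(-137)) = ((-59 + 2*139*1089) + 18520)/(-39408 + 137) = ((-59 + 302742) + 18520)/(-39271) = (302683 + 18520)*(-1/39271) = 321203*(-1/39271) = -321203/39271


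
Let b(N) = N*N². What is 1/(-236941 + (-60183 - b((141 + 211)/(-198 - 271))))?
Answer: -103161709/30651776010708 ≈ -3.3656e-6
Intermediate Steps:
b(N) = N³
1/(-236941 + (-60183 - b((141 + 211)/(-198 - 271)))) = 1/(-236941 + (-60183 - ((141 + 211)/(-198 - 271))³)) = 1/(-236941 + (-60183 - (352/(-469))³)) = 1/(-236941 + (-60183 - (352*(-1/469))³)) = 1/(-236941 + (-60183 - (-352/469)³)) = 1/(-236941 + (-60183 - 1*(-43614208/103161709))) = 1/(-236941 + (-60183 + 43614208/103161709)) = 1/(-236941 - 6208537518539/103161709) = 1/(-30651776010708/103161709) = -103161709/30651776010708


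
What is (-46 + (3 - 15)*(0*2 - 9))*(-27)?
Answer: -1674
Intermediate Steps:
(-46 + (3 - 15)*(0*2 - 9))*(-27) = (-46 - 12*(0 - 9))*(-27) = (-46 - 12*(-9))*(-27) = (-46 + 108)*(-27) = 62*(-27) = -1674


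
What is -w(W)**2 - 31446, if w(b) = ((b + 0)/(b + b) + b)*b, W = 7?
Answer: -136809/4 ≈ -34202.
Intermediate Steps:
w(b) = b*(1/2 + b) (w(b) = (b/((2*b)) + b)*b = (b*(1/(2*b)) + b)*b = (1/2 + b)*b = b*(1/2 + b))
-w(W)**2 - 31446 = -(7*(1/2 + 7))**2 - 31446 = -(7*(15/2))**2 - 31446 = -(105/2)**2 - 31446 = -1*11025/4 - 31446 = -11025/4 - 31446 = -136809/4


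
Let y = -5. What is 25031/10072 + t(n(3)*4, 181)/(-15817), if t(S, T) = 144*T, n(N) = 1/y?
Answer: 133398719/159308824 ≈ 0.83736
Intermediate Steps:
n(N) = -⅕ (n(N) = 1/(-5) = 1*(-⅕) = -⅕)
25031/10072 + t(n(3)*4, 181)/(-15817) = 25031/10072 + (144*181)/(-15817) = 25031*(1/10072) + 26064*(-1/15817) = 25031/10072 - 26064/15817 = 133398719/159308824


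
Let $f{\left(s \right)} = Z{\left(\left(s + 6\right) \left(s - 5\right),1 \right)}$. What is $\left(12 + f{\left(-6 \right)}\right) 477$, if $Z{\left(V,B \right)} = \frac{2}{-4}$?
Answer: $\frac{10971}{2} \approx 5485.5$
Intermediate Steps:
$Z{\left(V,B \right)} = - \frac{1}{2}$ ($Z{\left(V,B \right)} = 2 \left(- \frac{1}{4}\right) = - \frac{1}{2}$)
$f{\left(s \right)} = - \frac{1}{2}$
$\left(12 + f{\left(-6 \right)}\right) 477 = \left(12 - \frac{1}{2}\right) 477 = \frac{23}{2} \cdot 477 = \frac{10971}{2}$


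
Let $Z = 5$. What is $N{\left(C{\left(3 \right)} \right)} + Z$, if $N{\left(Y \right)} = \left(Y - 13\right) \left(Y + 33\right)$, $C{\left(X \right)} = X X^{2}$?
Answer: $845$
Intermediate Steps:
$C{\left(X \right)} = X^{3}$
$N{\left(Y \right)} = \left(-13 + Y\right) \left(33 + Y\right)$
$N{\left(C{\left(3 \right)} \right)} + Z = \left(-429 + \left(3^{3}\right)^{2} + 20 \cdot 3^{3}\right) + 5 = \left(-429 + 27^{2} + 20 \cdot 27\right) + 5 = \left(-429 + 729 + 540\right) + 5 = 840 + 5 = 845$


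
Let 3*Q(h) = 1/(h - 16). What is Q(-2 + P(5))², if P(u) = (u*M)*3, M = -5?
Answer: 1/77841 ≈ 1.2847e-5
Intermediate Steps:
P(u) = -15*u (P(u) = (u*(-5))*3 = -5*u*3 = -15*u)
Q(h) = 1/(3*(-16 + h)) (Q(h) = 1/(3*(h - 16)) = 1/(3*(-16 + h)))
Q(-2 + P(5))² = (1/(3*(-16 + (-2 - 15*5))))² = (1/(3*(-16 + (-2 - 75))))² = (1/(3*(-16 - 77)))² = ((⅓)/(-93))² = ((⅓)*(-1/93))² = (-1/279)² = 1/77841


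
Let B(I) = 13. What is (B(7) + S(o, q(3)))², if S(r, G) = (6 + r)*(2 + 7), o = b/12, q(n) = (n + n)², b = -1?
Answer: 70225/16 ≈ 4389.1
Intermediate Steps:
q(n) = 4*n² (q(n) = (2*n)² = 4*n²)
o = -1/12 ≈ -0.083333
S(r, G) = 54 + 9*r (S(r, G) = (6 + r)*9 = 54 + 9*r)
(B(7) + S(o, q(3)))² = (13 + (54 + 9*(-1/12)))² = (13 + (54 - ¾))² = (13 + 213/4)² = (265/4)² = 70225/16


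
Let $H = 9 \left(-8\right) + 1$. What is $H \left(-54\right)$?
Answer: $3834$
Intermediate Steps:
$H = -71$ ($H = -72 + 1 = -71$)
$H \left(-54\right) = \left(-71\right) \left(-54\right) = 3834$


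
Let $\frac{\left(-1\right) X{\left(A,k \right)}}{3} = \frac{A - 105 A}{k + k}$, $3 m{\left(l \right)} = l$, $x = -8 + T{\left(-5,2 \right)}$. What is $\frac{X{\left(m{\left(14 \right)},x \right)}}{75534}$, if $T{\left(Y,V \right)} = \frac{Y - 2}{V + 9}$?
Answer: $- \frac{4004}{3587865} \approx -0.001116$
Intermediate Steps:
$T{\left(Y,V \right)} = \frac{-2 + Y}{9 + V}$
$x = - \frac{95}{11}$ ($x = -8 + \frac{-2 - 5}{9 + 2} = -8 + \frac{1}{11} \left(-7\right) = -8 - \frac{7}{11} = - \frac{95}{11} \approx -8.6364$)
$m{\left(l \right)} = \frac{l}{3}$
$X{\left(A,k \right)} = \frac{156 A}{k}$ ($X{\left(A,k \right)} = - 3 \frac{A - 105 A}{k + k} = - 3 \frac{\left(-104\right) A}{2 k} = - 3 - 104 A \frac{1}{2 k} = - 3 \left(- \frac{52 A}{k}\right) = \frac{156 A}{k}$)
$\frac{X{\left(m{\left(14 \right)},x \right)}}{75534} = \frac{156 \cdot \frac{1}{3} \cdot 14 \frac{1}{- \frac{95}{11}}}{75534} = 156 \cdot \frac{14}{3} \left(- \frac{11}{95}\right) \frac{1}{75534} = \left(- \frac{8008}{95}\right) \frac{1}{75534} = - \frac{4004}{3587865}$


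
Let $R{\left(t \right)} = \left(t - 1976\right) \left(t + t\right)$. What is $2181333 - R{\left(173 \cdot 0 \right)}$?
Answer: $2181333$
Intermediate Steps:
$R{\left(t \right)} = 2 t \left(-1976 + t\right)$ ($R{\left(t \right)} = \left(-1976 + t\right) 2 t = 2 t \left(-1976 + t\right)$)
$2181333 - R{\left(173 \cdot 0 \right)} = 2181333 - 2 \cdot 173 \cdot 0 \left(-1976 + 173 \cdot 0\right) = 2181333 - 2 \cdot 0 \left(-1976 + 0\right) = 2181333 - 2 \cdot 0 \left(-1976\right) = 2181333 - 0 = 2181333 + 0 = 2181333$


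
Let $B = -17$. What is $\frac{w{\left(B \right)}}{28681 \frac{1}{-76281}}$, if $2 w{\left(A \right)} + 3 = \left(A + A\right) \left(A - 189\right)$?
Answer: $- \frac{534043281}{57362} \approx -9310.0$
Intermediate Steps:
$w{\left(A \right)} = - \frac{3}{2} + A \left(-189 + A\right)$ ($w{\left(A \right)} = - \frac{3}{2} + \frac{\left(A + A\right) \left(A - 189\right)}{2} = - \frac{3}{2} + \frac{2 A \left(-189 + A\right)}{2} = - \frac{3}{2} + A \left(-189 + A\right)$)
$\frac{w{\left(B \right)}}{28681 \frac{1}{-76281}} = \frac{- \frac{3}{2} + \left(-17\right)^{2} - -3213}{28681 \frac{1}{-76281}} = \frac{- \frac{3}{2} + 289 + 3213}{28681 \left(- \frac{1}{76281}\right)} = \frac{7001}{2 \left(- \frac{28681}{76281}\right)} = \frac{7001}{2} \left(- \frac{76281}{28681}\right) = - \frac{534043281}{57362}$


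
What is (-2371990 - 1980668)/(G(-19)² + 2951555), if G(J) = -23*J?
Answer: -725443/523754 ≈ -1.3851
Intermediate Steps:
(-2371990 - 1980668)/(G(-19)² + 2951555) = (-2371990 - 1980668)/((-23*(-19))² + 2951555) = -4352658/(437² + 2951555) = -4352658/(190969 + 2951555) = -4352658/3142524 = -4352658*1/3142524 = -725443/523754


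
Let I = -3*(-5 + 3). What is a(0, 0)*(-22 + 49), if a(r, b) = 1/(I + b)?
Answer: 9/2 ≈ 4.5000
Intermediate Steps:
I = 6 (I = -3*(-2) = 6)
a(r, b) = 1/(6 + b)
a(0, 0)*(-22 + 49) = (-22 + 49)/(6 + 0) = 27/6 = (⅙)*27 = 9/2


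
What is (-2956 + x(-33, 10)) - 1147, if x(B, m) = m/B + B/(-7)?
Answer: -946774/231 ≈ -4098.6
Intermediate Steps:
x(B, m) = -B/7 + m/B (x(B, m) = m/B + B*(-1/7) = m/B - B/7 = -B/7 + m/B)
(-2956 + x(-33, 10)) - 1147 = (-2956 + (-1/7*(-33) + 10/(-33))) - 1147 = (-2956 + (33/7 + 10*(-1/33))) - 1147 = (-2956 + (33/7 - 10/33)) - 1147 = (-2956 + 1019/231) - 1147 = -681817/231 - 1147 = -946774/231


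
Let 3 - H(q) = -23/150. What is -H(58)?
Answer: -473/150 ≈ -3.1533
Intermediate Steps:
H(q) = 473/150 (H(q) = 3 - (-23)/150 = 3 - 1*(-23/150) = 3 + 23/150 = 473/150)
-H(58) = -1*473/150 = -473/150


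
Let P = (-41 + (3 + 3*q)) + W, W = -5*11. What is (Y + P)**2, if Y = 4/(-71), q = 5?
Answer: 30713764/5041 ≈ 6092.8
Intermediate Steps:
W = -55
P = -78 (P = (-41 + (3 + 3*5)) - 55 = (-41 + (3 + 15)) - 55 = (-41 + 18) - 55 = -23 - 55 = -78)
Y = -4/71 (Y = 4*(-1/71) = -4/71 ≈ -0.056338)
(Y + P)**2 = (-4/71 - 78)**2 = (-5542/71)**2 = 30713764/5041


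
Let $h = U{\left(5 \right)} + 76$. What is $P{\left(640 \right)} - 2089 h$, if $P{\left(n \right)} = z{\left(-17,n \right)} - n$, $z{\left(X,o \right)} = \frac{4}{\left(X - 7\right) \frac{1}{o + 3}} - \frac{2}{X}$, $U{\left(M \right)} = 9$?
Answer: $- \frac{18187829}{102} \approx -1.7831 \cdot 10^{5}$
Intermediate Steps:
$h = 85$ ($h = 9 + 76 = 85$)
$z{\left(X,o \right)} = - \frac{2}{X} + \frac{4 \left(3 + o\right)}{-7 + X}$ ($z{\left(X,o \right)} = \frac{4}{\left(-7 + X\right) \frac{1}{3 + o}} - \frac{2}{X} = \frac{4}{\frac{1}{3 + o} \left(-7 + X\right)} - \frac{2}{X} = 4 \frac{3 + o}{-7 + X} - \frac{2}{X} = \frac{4 \left(3 + o\right)}{-7 + X} - \frac{2}{X} = - \frac{2}{X} + \frac{4 \left(3 + o\right)}{-7 + X}$)
$P{\left(n \right)} = - \frac{13}{34} - \frac{7 n}{6}$ ($P{\left(n \right)} = \frac{2 \left(7 + 5 \left(-17\right) + 2 \left(-17\right) n\right)}{\left(-17\right) \left(-7 - 17\right)} - n = 2 \left(- \frac{1}{17}\right) \frac{1}{-24} \left(7 - 85 - 34 n\right) - n = 2 \left(- \frac{1}{17}\right) \left(- \frac{1}{24}\right) \left(-78 - 34 n\right) - n = \left(- \frac{13}{34} - \frac{n}{6}\right) - n = - \frac{13}{34} - \frac{7 n}{6}$)
$P{\left(640 \right)} - 2089 h = \left(- \frac{13}{34} - \frac{2240}{3}\right) - 2089 \cdot 85 = \left(- \frac{13}{34} - \frac{2240}{3}\right) - 177565 = - \frac{76199}{102} - 177565 = - \frac{18187829}{102}$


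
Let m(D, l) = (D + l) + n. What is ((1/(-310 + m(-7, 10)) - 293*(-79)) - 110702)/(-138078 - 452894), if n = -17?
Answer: 28367821/191474928 ≈ 0.14815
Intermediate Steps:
m(D, l) = -17 + D + l (m(D, l) = (D + l) - 17 = -17 + D + l)
((1/(-310 + m(-7, 10)) - 293*(-79)) - 110702)/(-138078 - 452894) = ((1/(-310 + (-17 - 7 + 10)) - 293*(-79)) - 110702)/(-138078 - 452894) = ((1/(-310 - 14) + 23147) - 110702)/(-590972) = ((1/(-324) + 23147) - 110702)*(-1/590972) = ((-1/324 + 23147) - 110702)*(-1/590972) = (7499627/324 - 110702)*(-1/590972) = -28367821/324*(-1/590972) = 28367821/191474928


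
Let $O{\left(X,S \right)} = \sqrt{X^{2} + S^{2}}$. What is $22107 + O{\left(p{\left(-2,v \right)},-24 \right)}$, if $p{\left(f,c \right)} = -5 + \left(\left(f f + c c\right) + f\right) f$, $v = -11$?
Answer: $22107 + \sqrt{63577} \approx 22359.0$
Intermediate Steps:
$p{\left(f,c \right)} = -5 + f \left(f + c^{2} + f^{2}\right)$ ($p{\left(f,c \right)} = -5 + \left(\left(f^{2} + c^{2}\right) + f\right) f = -5 + \left(\left(c^{2} + f^{2}\right) + f\right) f = -5 + \left(f + c^{2} + f^{2}\right) f = -5 + f \left(f + c^{2} + f^{2}\right)$)
$O{\left(X,S \right)} = \sqrt{S^{2} + X^{2}}$
$22107 + O{\left(p{\left(-2,v \right)},-24 \right)} = 22107 + \sqrt{\left(-24\right)^{2} + \left(-5 + \left(-2\right)^{2} + \left(-2\right)^{3} - 2 \left(-11\right)^{2}\right)^{2}} = 22107 + \sqrt{576 + \left(-5 + 4 - 8 - 242\right)^{2}} = 22107 + \sqrt{576 + \left(-251\right)^{2}} = 22107 + \sqrt{576 + 63001} = 22107 + \sqrt{63577}$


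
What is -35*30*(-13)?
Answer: 13650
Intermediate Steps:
-35*30*(-13) = -1050*(-13) = 13650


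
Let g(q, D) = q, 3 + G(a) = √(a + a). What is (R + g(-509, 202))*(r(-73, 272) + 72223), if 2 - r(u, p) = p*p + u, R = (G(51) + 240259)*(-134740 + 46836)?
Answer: 35607416191038 + 148206144*√102 ≈ 3.5609e+13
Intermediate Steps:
G(a) = -3 + √2*√a (G(a) = -3 + √(a + a) = -3 + √(2*a) = -3 + √2*√a)
R = -21119463424 - 87904*√102 (R = ((-3 + √2*√51) + 240259)*(-134740 + 46836) = ((-3 + √102) + 240259)*(-87904) = (240256 + √102)*(-87904) = -21119463424 - 87904*√102 ≈ -2.1120e+10)
r(u, p) = 2 - u - p² (r(u, p) = 2 - (p*p + u) = 2 - (p² + u) = 2 - (u + p²) = 2 + (-u - p²) = 2 - u - p²)
(R + g(-509, 202))*(r(-73, 272) + 72223) = ((-21119463424 - 87904*√102) - 509)*((2 - 1*(-73) - 1*272²) + 72223) = (-21119463933 - 87904*√102)*((2 + 73 - 1*73984) + 72223) = (-21119463933 - 87904*√102)*((2 + 73 - 73984) + 72223) = (-21119463933 - 87904*√102)*(-73909 + 72223) = (-21119463933 - 87904*√102)*(-1686) = 35607416191038 + 148206144*√102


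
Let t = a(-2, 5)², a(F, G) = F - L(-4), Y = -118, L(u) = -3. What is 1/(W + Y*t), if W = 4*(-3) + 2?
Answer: -1/128 ≈ -0.0078125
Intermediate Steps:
W = -10 (W = -12 + 2 = -10)
a(F, G) = 3 + F (a(F, G) = F - 1*(-3) = F + 3 = 3 + F)
t = 1 (t = (3 - 2)² = 1² = 1)
1/(W + Y*t) = 1/(-10 - 118*1) = 1/(-10 - 118) = 1/(-128) = -1/128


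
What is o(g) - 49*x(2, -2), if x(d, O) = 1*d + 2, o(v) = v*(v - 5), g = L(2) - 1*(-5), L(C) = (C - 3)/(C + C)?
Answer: -3155/16 ≈ -197.19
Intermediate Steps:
L(C) = (-3 + C)/(2*C) (L(C) = (-3 + C)/((2*C)) = (-3 + C)*(1/(2*C)) = (-3 + C)/(2*C))
g = 19/4 (g = (½)*(-3 + 2)/2 - 1*(-5) = (½)*(½)*(-1) + 5 = -¼ + 5 = 19/4 ≈ 4.7500)
o(v) = v*(-5 + v)
x(d, O) = 2 + d (x(d, O) = d + 2 = 2 + d)
o(g) - 49*x(2, -2) = 19*(-5 + 19/4)/4 - 49*(2 + 2) = (19/4)*(-¼) - 49*4 = -19/16 - 196 = -3155/16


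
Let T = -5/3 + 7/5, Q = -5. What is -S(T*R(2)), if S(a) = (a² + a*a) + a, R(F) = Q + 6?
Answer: 28/225 ≈ 0.12444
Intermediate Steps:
R(F) = 1 (R(F) = -5 + 6 = 1)
T = -4/15 (T = -5*⅓ + 7*(⅕) = -5/3 + 7/5 = -4/15 ≈ -0.26667)
S(a) = a + 2*a² (S(a) = (a² + a²) + a = 2*a² + a = a + 2*a²)
-S(T*R(2)) = -(-4/15*1)*(1 + 2*(-4/15*1)) = -(-4)*(1 + 2*(-4/15))/15 = -(-4)*(1 - 8/15)/15 = -(-4)*7/(15*15) = -1*(-28/225) = 28/225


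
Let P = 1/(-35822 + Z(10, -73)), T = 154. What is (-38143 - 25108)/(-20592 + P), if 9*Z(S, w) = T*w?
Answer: 21103063640/6870314889 ≈ 3.0716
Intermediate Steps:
Z(S, w) = 154*w/9 (Z(S, w) = (154*w)/9 = 154*w/9)
P = -9/333640 (P = 1/(-35822 + (154/9)*(-73)) = 1/(-35822 - 11242/9) = 1/(-333640/9) = -9/333640 ≈ -2.6975e-5)
(-38143 - 25108)/(-20592 + P) = (-38143 - 25108)/(-20592 - 9/333640) = -63251/(-6870314889/333640) = -63251*(-333640/6870314889) = 21103063640/6870314889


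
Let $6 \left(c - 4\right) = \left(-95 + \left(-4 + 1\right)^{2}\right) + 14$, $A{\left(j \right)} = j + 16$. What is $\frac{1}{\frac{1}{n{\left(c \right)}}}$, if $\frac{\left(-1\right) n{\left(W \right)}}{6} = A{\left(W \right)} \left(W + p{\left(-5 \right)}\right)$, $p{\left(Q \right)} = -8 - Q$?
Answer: $528$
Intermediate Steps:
$A{\left(j \right)} = 16 + j$
$c = -8$ ($c = 4 + \frac{\left(-95 + \left(-4 + 1\right)^{2}\right) + 14}{6} = 4 + \frac{\left(-95 + \left(-3\right)^{2}\right) + 14}{6} = 4 + \frac{\left(-95 + 9\right) + 14}{6} = 4 + \frac{-86 + 14}{6} = 4 + \frac{1}{6} \left(-72\right) = 4 - 12 = -8$)
$n{\left(W \right)} = - 6 \left(-3 + W\right) \left(16 + W\right)$ ($n{\left(W \right)} = - 6 \left(16 + W\right) \left(W - 3\right) = - 6 \left(16 + W\right) \left(-3 + W\right) = - 6 \left(-3 + W\right) \left(16 + W\right)$)
$\frac{1}{\frac{1}{n{\left(c \right)}}} = \frac{1}{\frac{1}{\left(-6\right) \left(-3 - 8\right) \left(16 - 8\right)}} = \frac{1}{\frac{1}{\left(-6\right) \left(-11\right) 8}} = \frac{1}{\frac{1}{528}} = 528$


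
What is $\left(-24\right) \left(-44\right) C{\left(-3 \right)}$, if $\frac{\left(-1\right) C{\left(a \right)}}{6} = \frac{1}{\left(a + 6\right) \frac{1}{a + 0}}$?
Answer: $6336$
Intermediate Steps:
$C{\left(a \right)} = - \frac{6 a}{6 + a}$ ($C{\left(a \right)} = - \frac{6}{\left(a + 6\right) \frac{1}{a + 0}} = - \frac{6}{\left(6 + a\right) \frac{1}{a}} = - \frac{6}{\frac{1}{a} \left(6 + a\right)} = - 6 \frac{a}{6 + a} = - \frac{6 a}{6 + a}$)
$\left(-24\right) \left(-44\right) C{\left(-3 \right)} = \left(-24\right) \left(-44\right) \left(\left(-6\right) \left(-3\right) \frac{1}{6 - 3}\right) = 1056 \left(\left(-6\right) \left(-3\right) \frac{1}{3}\right) = 1056 \cdot 6 = 6336$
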